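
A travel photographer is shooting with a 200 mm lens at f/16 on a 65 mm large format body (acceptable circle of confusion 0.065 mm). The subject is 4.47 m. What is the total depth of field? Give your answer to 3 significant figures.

1.00 m

Hyperfocal distance H = f²/(N·c) + f = 200²/(16 × 0.065) + 200 = 40000/1.04 + 200 ≈ 38661.5 mm ≈ 38.66 m.
Near limit Dn = s·(H − f)/(H + s − 2f) = 4470 × (38661.5 − 200) / (38661.5 + 4470 − 2 × 200) = 4470 × 38461.5 / 42731.5 ≈ 4023.3 mm.
Far limit Df = s·(H − f)/(H − s) = 4470 × (38661.5 − 200) / (38661.5 − 4470) = 4470 × 38461.5 / 34191.5 ≈ 5028.2 mm.
Depth of field = Df − Dn = 5028.2 − 4023.3 ≈ 1004.9 mm ≈ 1.00 m.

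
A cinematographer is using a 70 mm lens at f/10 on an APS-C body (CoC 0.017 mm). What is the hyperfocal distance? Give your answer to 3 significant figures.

Hyperfocal distance H = f²/(N·c) + f = 70²/(10 × 0.017) + 70 = 4900/0.17 + 70 ≈ 28893.5 mm ≈ 28.9 m.

28.9 m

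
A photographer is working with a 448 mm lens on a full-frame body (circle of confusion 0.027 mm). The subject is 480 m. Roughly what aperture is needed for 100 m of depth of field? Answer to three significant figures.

Write h = H − f = f²/(N·c). The thin-lens limits are Dn = s·h/(h + (s−f)) and Df = s·h/(h − (s−f)), so DoF = Df − Dn = 2·s·(s−f)·h / (h² − (s−f)²).
That is a quadratic in h: DoF·h² − 2·s·(s−f)·h − DoF·(s−f)² = 0 ⇒ h = (s−f)·(s + √(s² + DoF²)) / DoF = 479552 × (480000 + √(480000² + 100000²)) / 100000 = 479552 × (480000 + 490306) / 100000 ≈ 4653122 mm.
Then N = f²/(c·h) = 448² / (0.027 × 4653122) = 200704 / 125634 ≈ 1.60.

f/1.60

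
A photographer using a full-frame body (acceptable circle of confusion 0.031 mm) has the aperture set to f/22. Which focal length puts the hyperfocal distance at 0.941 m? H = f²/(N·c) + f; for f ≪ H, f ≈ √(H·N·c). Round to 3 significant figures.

From H = f²/(N·c) + f, with f ≪ H: f ≈ √(H·N·c) = √(941 × 22 × 0.031) = √641.76 ≈ 25.33 mm.
Exact: f² + N·c·f − N·c·H = 0 ⇒ f = (−N·c + √((N·c)² + 4·N·c·H))/2 = (−0.682 + √2567.5)/2 ≈ 24.994 mm ≈ 25.0 mm.

25.0 mm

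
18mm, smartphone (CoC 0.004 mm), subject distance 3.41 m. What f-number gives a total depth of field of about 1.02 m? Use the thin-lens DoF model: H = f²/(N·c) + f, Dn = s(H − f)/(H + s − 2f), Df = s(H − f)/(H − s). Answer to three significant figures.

f/3.49

Write h = H − f = f²/(N·c). The thin-lens limits are Dn = s·h/(h + (s−f)) and Df = s·h/(h − (s−f)), so DoF = Df − Dn = 2·s·(s−f)·h / (h² − (s−f)²).
That is a quadratic in h: DoF·h² − 2·s·(s−f)·h − DoF·(s−f)² = 0 ⇒ h = (s−f)·(s + √(s² + DoF²)) / DoF = 3392 × (3410 + √(3410² + 1020²)) / 1020 = 3392 × (3410 + 3559.28) / 1020 ≈ 23176 mm.
Then N = f²/(c·h) = 18² / (0.004 × 23176) = 324 / 92.705 ≈ 3.49.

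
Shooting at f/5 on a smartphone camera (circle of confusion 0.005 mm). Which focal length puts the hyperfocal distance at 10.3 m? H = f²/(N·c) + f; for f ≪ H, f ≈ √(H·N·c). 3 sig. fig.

From H = f²/(N·c) + f, with f ≪ H: f ≈ √(H·N·c) = √(10300 × 5 × 0.005) = √257.50 ≈ 16.05 mm.
Exact: f² + N·c·f − N·c·H = 0 ⇒ f = (−N·c + √((N·c)² + 4·N·c·H))/2 = (−0.025 + √1030.0)/2 ≈ 16.034 mm ≈ 16.0 mm.

16.0 mm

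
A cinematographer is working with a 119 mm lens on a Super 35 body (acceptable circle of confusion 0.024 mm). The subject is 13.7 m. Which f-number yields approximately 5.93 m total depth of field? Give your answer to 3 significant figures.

f/9

Write h = H − f = f²/(N·c). The thin-lens limits are Dn = s·h/(h + (s−f)) and Df = s·h/(h − (s−f)), so DoF = Df − Dn = 2·s·(s−f)·h / (h² − (s−f)²).
That is a quadratic in h: DoF·h² − 2·s·(s−f)·h − DoF·(s−f)² = 0 ⇒ h = (s−f)·(s + √(s² + DoF²)) / DoF = 13581 × (13700 + √(13700² + 5930²)) / 5930 = 13581 × (13700 + 14928.3) / 5930 ≈ 65565 mm.
Then N = f²/(c·h) = 119² / (0.024 × 65565) = 14161 / 1573.6 ≈ 9.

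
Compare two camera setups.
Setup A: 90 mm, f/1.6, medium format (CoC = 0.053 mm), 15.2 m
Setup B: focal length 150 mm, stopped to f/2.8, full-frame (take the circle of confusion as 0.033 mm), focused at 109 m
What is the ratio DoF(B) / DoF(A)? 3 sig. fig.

Setup A: H = 90²/(1.6×0.053) + 90 ≈ 95608.9 mm; DoF = Df − Dn = 18056.3 − 13123.9 ≈ 4932.4 mm.
Setup B: H = 150²/(2.8×0.033) + 150 ≈ 243656.5 mm; DoF = Df − Dn = 197110 − 75328 ≈ 121782 mm.
Ratio = 121782 / 4932.4 ≈ 24.7.

24.7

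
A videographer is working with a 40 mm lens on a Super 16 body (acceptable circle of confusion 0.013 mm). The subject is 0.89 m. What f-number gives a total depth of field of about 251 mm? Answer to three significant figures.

f/20

Write h = H − f = f²/(N·c). The thin-lens limits are Dn = s·h/(h + (s−f)) and Df = s·h/(h − (s−f)), so DoF = Df − Dn = 2·s·(s−f)·h / (h² − (s−f)²).
That is a quadratic in h: DoF·h² − 2·s·(s−f)·h − DoF·(s−f)² = 0 ⇒ h = (s−f)·(s + √(s² + DoF²)) / DoF = 850 × (890 + √(890² + 251²)) / 251 = 850 × (890 + 924.717) / 251 ≈ 6145.5 mm.
Then N = f²/(c·h) = 40² / (0.013 × 6145.5) = 1600 / 79.891 ≈ 20.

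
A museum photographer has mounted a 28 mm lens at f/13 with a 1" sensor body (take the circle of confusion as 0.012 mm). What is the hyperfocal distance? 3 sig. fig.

5.05 m

Hyperfocal distance H = f²/(N·c) + f = 28²/(13 × 0.012) + 28 = 784/0.156 + 28 ≈ 5053.6 mm ≈ 5.05 m.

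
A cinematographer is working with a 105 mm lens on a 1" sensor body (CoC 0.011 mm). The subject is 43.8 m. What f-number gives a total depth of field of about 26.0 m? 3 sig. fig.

f/6.30

Write h = H − f = f²/(N·c). The thin-lens limits are Dn = s·h/(h + (s−f)) and Df = s·h/(h − (s−f)), so DoF = Df − Dn = 2·s·(s−f)·h / (h² − (s−f)²).
That is a quadratic in h: DoF·h² − 2·s·(s−f)·h − DoF·(s−f)² = 0 ⇒ h = (s−f)·(s + √(s² + DoF²)) / DoF = 43695 × (43800 + √(43800² + 26000²)) / 26000 = 43695 × (43800 + 50935.6) / 26000 ≈ 159211 mm.
Then N = f²/(c·h) = 105² / (0.011 × 159211) = 11025 / 1751.3 ≈ 6.30.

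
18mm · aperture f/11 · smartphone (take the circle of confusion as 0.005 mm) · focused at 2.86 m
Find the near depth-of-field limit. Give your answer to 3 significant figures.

Hyperfocal distance H = f²/(N·c) + f = 18²/(11 × 0.005) + 18 = 324/0.055 + 18 ≈ 5908.9 mm ≈ 5.909 m.
Near limit Dn = s·(H − f)/(H + s − 2f) = 2860 × (5908.9 − 18) / (5908.9 + 2860 − 2 × 18) = 2860 × 5890.9 / 8732.9 ≈ 1929.3 mm ≈ 1.93 m.

1.93 m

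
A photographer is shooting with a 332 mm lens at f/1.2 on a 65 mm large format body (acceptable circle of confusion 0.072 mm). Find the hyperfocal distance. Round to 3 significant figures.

Hyperfocal distance H = f²/(N·c) + f = 332²/(1.2 × 0.072) + 332 = 110224/0.0864 + 332 ≈ 1276072.7 mm ≈ 1280 m.

1280 m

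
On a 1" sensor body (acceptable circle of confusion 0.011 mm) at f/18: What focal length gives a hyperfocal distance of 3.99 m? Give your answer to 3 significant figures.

From H = f²/(N·c) + f, with f ≪ H: f ≈ √(H·N·c) = √(3990 × 18 × 0.011) = √790.02 ≈ 28.11 mm.
Exact: f² + N·c·f − N·c·H = 0 ⇒ f = (−N·c + √((N·c)² + 4·N·c·H))/2 = (−0.198 + √3160.1)/2 ≈ 28.008 mm ≈ 28.0 mm.

28.0 mm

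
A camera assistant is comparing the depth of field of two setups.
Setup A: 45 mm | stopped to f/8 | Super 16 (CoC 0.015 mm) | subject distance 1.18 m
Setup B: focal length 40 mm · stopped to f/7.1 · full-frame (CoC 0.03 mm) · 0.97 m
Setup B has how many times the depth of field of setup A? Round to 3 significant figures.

Setup A: H = 45²/(8×0.015) + 45 ≈ 16920.0 mm; DoF = Df − Dn = 1265.09 − 1105.64 ≈ 159.45 mm.
Setup B: H = 40²/(7.1×0.03) + 40 ≈ 7551.7 mm; DoF = Df − Dn = 1107.06 − 863.14 ≈ 243.92 mm.
Ratio = 243.92 / 159.45 ≈ 1.53.

1.53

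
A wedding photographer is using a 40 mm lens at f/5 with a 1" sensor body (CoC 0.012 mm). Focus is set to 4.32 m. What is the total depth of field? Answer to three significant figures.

1.42 m

Hyperfocal distance H = f²/(N·c) + f = 40²/(5 × 0.012) + 40 = 1600/0.06 + 40 ≈ 26706.7 mm ≈ 26.71 m.
Near limit Dn = s·(H − f)/(H + s − 2f) = 4320 × (26706.7 − 40) / (26706.7 + 4320 − 2 × 40) = 4320 × 26666.7 / 30946.7 ≈ 3722.5 mm.
Far limit Df = s·(H − f)/(H − s) = 4320 × (26706.7 − 40) / (26706.7 − 4320) = 4320 × 26666.7 / 22386.7 ≈ 5145.9 mm.
Depth of field = Df − Dn = 5145.9 − 3722.5 ≈ 1423.4 mm ≈ 1.42 m.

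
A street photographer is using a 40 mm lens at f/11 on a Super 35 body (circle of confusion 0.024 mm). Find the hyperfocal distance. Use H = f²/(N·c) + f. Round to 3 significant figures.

6.10 m

Hyperfocal distance H = f²/(N·c) + f = 40²/(11 × 0.024) + 40 = 1600/0.264 + 40 ≈ 6100.6 mm ≈ 6.10 m.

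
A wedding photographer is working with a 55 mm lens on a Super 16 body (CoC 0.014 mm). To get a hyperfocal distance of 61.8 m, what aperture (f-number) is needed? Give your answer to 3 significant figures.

Rearrange H = f²/(N·c) + f for N: N = f² / ((H − f)·c).
N = 55² / ((61800 − 55) × 0.014) = 3025 / 864.4 ≈ 3.50.

f/3.50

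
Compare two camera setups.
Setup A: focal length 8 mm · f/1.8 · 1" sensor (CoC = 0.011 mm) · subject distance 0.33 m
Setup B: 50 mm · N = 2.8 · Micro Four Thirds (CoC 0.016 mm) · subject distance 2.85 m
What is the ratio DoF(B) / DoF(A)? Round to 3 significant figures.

Setup A: H = 8²/(1.8×0.011) + 8 ≈ 3240.3 mm; DoF = Df − Dn = 366.511 − 300.104 ≈ 66.407 mm.
Setup B: H = 50²/(2.8×0.016) + 50 ≈ 55853.6 mm; DoF = Df − Dn = 3000.56 − 2713.83 ≈ 286.73 mm.
Ratio = 286.73 / 66.407 ≈ 4.32.

4.32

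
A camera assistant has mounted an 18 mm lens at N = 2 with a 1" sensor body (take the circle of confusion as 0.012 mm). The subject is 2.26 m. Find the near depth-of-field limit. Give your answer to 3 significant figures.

1.94 m

Hyperfocal distance H = f²/(N·c) + f = 18²/(2 × 0.012) + 18 = 324/0.024 + 18 ≈ 13518.0 mm ≈ 13.52 m.
Near limit Dn = s·(H − f)/(H + s − 2f) = 2260 × (13518.0 − 18) / (13518.0 + 2260 − 2 × 18) = 2260 × 13500.0 / 15742.0 ≈ 1938.1 mm ≈ 1.94 m.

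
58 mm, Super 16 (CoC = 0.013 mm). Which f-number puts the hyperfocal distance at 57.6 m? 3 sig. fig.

f/4.50

Rearrange H = f²/(N·c) + f for N: N = f² / ((H − f)·c).
N = 58² / ((57600 − 58) × 0.013) = 3364 / 748.0 ≈ 4.50.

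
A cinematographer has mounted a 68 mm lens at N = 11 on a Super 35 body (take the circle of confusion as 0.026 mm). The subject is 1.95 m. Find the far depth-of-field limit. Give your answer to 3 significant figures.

2.21 m

Hyperfocal distance H = f²/(N·c) + f = 68²/(11 × 0.026) + 68 = 4624/0.286 + 68 ≈ 16235.8 mm ≈ 16.24 m.
Far limit Df = s·(H − f)/(H − s) = 1950 × (16235.8 − 68) / (16235.8 − 1950) = 1950 × 16167.8 / 14285.8 ≈ 2206.9 mm ≈ 2.21 m.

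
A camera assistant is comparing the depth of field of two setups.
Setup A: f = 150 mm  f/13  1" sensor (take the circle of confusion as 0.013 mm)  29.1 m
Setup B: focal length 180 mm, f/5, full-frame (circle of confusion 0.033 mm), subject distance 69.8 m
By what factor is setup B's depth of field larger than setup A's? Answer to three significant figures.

Setup A: H = 150²/(13×0.013) + 150 ≈ 133286.1 mm; DoF = Df − Dn = 37186 − 23902 ≈ 13284 mm.
Setup B: H = 180²/(5×0.033) + 180 ≈ 196543.6 mm; DoF = Df − Dn = 108141 − 51530 ≈ 56611 mm.
Ratio = 56611 / 13284 ≈ 4.26.

4.26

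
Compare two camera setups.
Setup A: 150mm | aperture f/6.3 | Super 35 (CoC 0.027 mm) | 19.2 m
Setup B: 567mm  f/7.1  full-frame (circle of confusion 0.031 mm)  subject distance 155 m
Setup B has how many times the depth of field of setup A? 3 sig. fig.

5.87

Setup A: H = 150²/(6.3×0.027) + 150 ≈ 132425.1 mm; DoF = Df − Dn = 22430.4 − 16783.0 ≈ 5647.4 mm.
Setup B: H = 567²/(7.1×0.031) + 567 ≈ 1461216.7 mm; DoF = Df − Dn = 173326 − 140179 ≈ 33147 mm.
Ratio = 33147 / 5647.4 ≈ 5.87.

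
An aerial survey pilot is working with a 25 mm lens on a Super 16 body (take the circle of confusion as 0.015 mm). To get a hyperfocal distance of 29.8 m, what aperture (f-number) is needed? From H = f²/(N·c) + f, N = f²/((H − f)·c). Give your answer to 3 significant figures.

Rearrange H = f²/(N·c) + f for N: N = f² / ((H − f)·c).
N = 25² / ((29800 − 25) × 0.015) = 625 / 446.6 ≈ 1.40.

f/1.40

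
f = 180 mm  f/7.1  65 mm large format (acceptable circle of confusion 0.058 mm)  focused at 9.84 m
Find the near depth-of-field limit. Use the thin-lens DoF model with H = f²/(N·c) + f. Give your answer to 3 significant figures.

8.76 m

Hyperfocal distance H = f²/(N·c) + f = 180²/(7.1 × 0.058) + 180 = 32400/0.4118 + 180 ≈ 78859.0 mm ≈ 78.86 m.
Near limit Dn = s·(H − f)/(H + s − 2f) = 9840 × (78859.0 − 180) / (78859.0 + 9840 − 2 × 180) = 9840 × 78679.0 / 88339.0 ≈ 8764.0 mm ≈ 8.76 m.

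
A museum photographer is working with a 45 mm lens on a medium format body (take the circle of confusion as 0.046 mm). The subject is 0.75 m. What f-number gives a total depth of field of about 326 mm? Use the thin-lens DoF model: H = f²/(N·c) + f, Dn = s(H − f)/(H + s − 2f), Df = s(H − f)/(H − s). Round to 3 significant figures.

f/13

Write h = H − f = f²/(N·c). The thin-lens limits are Dn = s·h/(h + (s−f)) and Df = s·h/(h − (s−f)), so DoF = Df − Dn = 2·s·(s−f)·h / (h² − (s−f)²).
That is a quadratic in h: DoF·h² − 2·s·(s−f)·h − DoF·(s−f)² = 0 ⇒ h = (s−f)·(s + √(s² + DoF²)) / DoF = 705 × (750 + √(750² + 326²)) / 326 = 705 × (750 + 817.787) / 326 ≈ 3390.5 mm.
Then N = f²/(c·h) = 45² / (0.046 × 3390.5) = 2025 / 155.96 ≈ 13.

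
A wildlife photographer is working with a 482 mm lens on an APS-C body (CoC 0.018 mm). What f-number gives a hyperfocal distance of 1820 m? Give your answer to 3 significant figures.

f/7.09

Rearrange H = f²/(N·c) + f for N: N = f² / ((H − f)·c).
N = 482² / ((1820000 − 482) × 0.018) = 232324 / 32751 ≈ 7.09.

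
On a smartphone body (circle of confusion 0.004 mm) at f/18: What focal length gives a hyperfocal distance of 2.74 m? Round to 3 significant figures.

14.0 mm

From H = f²/(N·c) + f, with f ≪ H: f ≈ √(H·N·c) = √(2740 × 18 × 0.004) = √197.28 ≈ 14.05 mm.
Exact: f² + N·c·f − N·c·H = 0 ⇒ f = (−N·c + √((N·c)² + 4·N·c·H))/2 = (−0.072 + √789.13)/2 ≈ 14.010 mm ≈ 14.0 mm.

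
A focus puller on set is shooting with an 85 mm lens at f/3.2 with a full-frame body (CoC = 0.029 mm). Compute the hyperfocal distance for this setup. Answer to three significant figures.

77.9 m

Hyperfocal distance H = f²/(N·c) + f = 85²/(3.2 × 0.029) + 85 = 7225/0.0928 + 85 ≈ 77940.6 mm ≈ 77.9 m.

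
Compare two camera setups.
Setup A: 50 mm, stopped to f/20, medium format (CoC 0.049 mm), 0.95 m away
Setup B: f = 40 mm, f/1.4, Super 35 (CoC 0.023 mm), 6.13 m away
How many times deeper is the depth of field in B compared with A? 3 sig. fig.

1.99

Setup A: H = 50²/(20×0.049) + 50 ≈ 2601.0 mm; DoF = Df − Dn = 1467.86 − 702.25 ≈ 765.61 mm.
Setup B: H = 40²/(1.4×0.023) + 40 ≈ 49729.4 mm; DoF = Df − Dn = 6986.2 − 5460.7 ≈ 1525.5 mm.
Ratio = 1525.5 / 765.61 ≈ 1.99.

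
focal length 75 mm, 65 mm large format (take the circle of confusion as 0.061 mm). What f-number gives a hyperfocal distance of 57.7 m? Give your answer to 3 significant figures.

f/1.60

Rearrange H = f²/(N·c) + f for N: N = f² / ((H − f)·c).
N = 75² / ((57700 − 75) × 0.061) = 5625 / 3515 ≈ 1.60.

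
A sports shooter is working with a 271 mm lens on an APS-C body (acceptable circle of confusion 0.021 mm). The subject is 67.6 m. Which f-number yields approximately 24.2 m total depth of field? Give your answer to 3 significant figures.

f/9.02

Write h = H − f = f²/(N·c). The thin-lens limits are Dn = s·h/(h + (s−f)) and Df = s·h/(h − (s−f)), so DoF = Df − Dn = 2·s·(s−f)·h / (h² − (s−f)²).
That is a quadratic in h: DoF·h² − 2·s·(s−f)·h − DoF·(s−f)² = 0 ⇒ h = (s−f)·(s + √(s² + DoF²)) / DoF = 67329 × (67600 + √(67600² + 24200²)) / 24200 = 67329 × (67600 + 71801.1) / 24200 ≈ 387840 mm.
Then N = f²/(c·h) = 271² / (0.021 × 387840) = 73441 / 8144.6 ≈ 9.02.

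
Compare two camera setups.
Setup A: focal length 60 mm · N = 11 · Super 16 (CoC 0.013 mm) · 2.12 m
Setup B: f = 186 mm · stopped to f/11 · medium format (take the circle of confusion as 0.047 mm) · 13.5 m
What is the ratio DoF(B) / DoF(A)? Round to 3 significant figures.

Setup A: H = 60²/(11×0.013) + 60 ≈ 25234.8 mm; DoF = Df − Dn = 2308.94 − 1959.65 ≈ 349.29 mm.
Setup B: H = 186²/(11×0.047) + 186 ≈ 67102.8 mm; DoF = Df − Dn = 16853.2 − 11259.7 ≈ 5593.5 mm.
Ratio = 5593.5 / 349.29 ≈ 16.0.

16.0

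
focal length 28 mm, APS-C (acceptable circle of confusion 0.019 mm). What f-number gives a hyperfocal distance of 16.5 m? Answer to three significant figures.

Rearrange H = f²/(N·c) + f for N: N = f² / ((H − f)·c).
N = 28² / ((16500 − 28) × 0.019) = 784 / 313.0 ≈ 2.51.

f/2.51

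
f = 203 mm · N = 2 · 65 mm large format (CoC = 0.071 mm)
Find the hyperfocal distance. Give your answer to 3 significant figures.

290 m

Hyperfocal distance H = f²/(N·c) + f = 203²/(2 × 0.071) + 203 = 41209/0.142 + 203 ≈ 290407.2 mm ≈ 290 m.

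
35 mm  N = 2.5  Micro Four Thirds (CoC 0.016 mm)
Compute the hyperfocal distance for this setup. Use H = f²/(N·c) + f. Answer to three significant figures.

30.7 m

Hyperfocal distance H = f²/(N·c) + f = 35²/(2.5 × 0.016) + 35 = 1225/0.04 + 35 ≈ 30660.0 mm ≈ 30.7 m.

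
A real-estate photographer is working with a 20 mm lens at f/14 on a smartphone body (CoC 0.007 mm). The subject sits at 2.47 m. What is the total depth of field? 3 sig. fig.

Hyperfocal distance H = f²/(N·c) + f = 20²/(14 × 0.007) + 20 = 400/0.098 + 20 ≈ 4101.6 mm ≈ 4.102 m.
Near limit Dn = s·(H − f)/(H + s − 2f) = 2470 × (4101.6 − 20) / (4101.6 + 2470 − 2 × 20) = 2470 × 4081.6 / 6531.6 ≈ 1543.5 mm.
Far limit Df = s·(H − f)/(H − s) = 2470 × (4101.6 − 20) / (4101.6 − 2470) = 2470 × 4081.6 / 1631.6 ≈ 6178.9 mm.
Depth of field = Df − Dn = 6178.9 − 1543.5 ≈ 4635.4 mm ≈ 4.64 m.

4.64 m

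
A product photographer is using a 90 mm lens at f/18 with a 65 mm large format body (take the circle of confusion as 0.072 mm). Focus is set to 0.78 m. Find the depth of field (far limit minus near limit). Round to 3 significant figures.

Hyperfocal distance H = f²/(N·c) + f = 90²/(18 × 0.072) + 90 = 8100/1.296 + 90 ≈ 6340.0 mm ≈ 6.340 m.
Near limit Dn = s·(H − f)/(H + s − 2f) = 780 × (6340.0 − 90) / (6340.0 + 780 − 2 × 90) = 780 × 6250.0 / 6940.0 ≈ 702.45 mm.
Far limit Df = s·(H − f)/(H − s) = 780 × (6340.0 − 90) / (6340.0 − 780) = 780 × 6250.0 / 5560.0 ≈ 876.80 mm.
Depth of field = Df − Dn = 876.80 − 702.45 ≈ 174.35 mm.

174 mm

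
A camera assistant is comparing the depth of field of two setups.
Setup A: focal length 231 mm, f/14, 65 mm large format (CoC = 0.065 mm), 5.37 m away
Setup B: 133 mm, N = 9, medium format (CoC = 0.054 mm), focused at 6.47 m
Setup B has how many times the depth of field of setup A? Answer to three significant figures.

Setup A: H = 231²/(14×0.065) + 231 ≈ 58869.5 mm; DoF = Df − Dn = 5885.83 − 4937.30 ≈ 948.53 mm.
Setup B: H = 133²/(9×0.054) + 133 ≈ 36530.1 mm; DoF = Df − Dn = 7833.9 − 5510.6 ≈ 2323.3 mm.
Ratio = 2323.3 / 948.53 ≈ 2.45.

2.45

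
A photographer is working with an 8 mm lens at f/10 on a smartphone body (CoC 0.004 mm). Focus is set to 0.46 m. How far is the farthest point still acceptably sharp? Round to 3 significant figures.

0.641 m

Hyperfocal distance H = f²/(N·c) + f = 8²/(10 × 0.004) + 8 = 64/0.04 + 8 ≈ 1608.0 mm ≈ 1.608 m.
Far limit Df = s·(H − f)/(H − s) = 460 × (1608.0 − 8) / (1608.0 − 460) = 460 × 1600.0 / 1148.0 ≈ 641.11 mm ≈ 0.641 m.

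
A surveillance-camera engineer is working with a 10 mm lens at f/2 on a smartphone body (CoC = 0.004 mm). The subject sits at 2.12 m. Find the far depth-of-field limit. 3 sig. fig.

Hyperfocal distance H = f²/(N·c) + f = 10²/(2 × 0.004) + 10 = 100/0.008 + 10 ≈ 12510.0 mm ≈ 12.51 m.
Far limit Df = s·(H − f)/(H − s) = 2120 × (12510.0 − 10) / (12510.0 − 2120) = 2120 × 12500.0 / 10390.0 ≈ 2550.5 mm ≈ 2.55 m.

2.55 m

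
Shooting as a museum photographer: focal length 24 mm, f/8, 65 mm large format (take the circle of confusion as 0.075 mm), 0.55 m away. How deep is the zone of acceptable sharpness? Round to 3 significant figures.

0.861 m

Hyperfocal distance H = f²/(N·c) + f = 24²/(8 × 0.075) + 24 = 576/0.6 + 24 ≈ 984.0 mm ≈ 0.984 m.
Near limit Dn = s·(H − f)/(H + s − 2f) = 550 × (984.0 − 24) / (984.0 + 550 − 2 × 24) = 550 × 960.0 / 1486.0 ≈ 355.32 mm.
Far limit Df = s·(H − f)/(H − s) = 550 × (984.0 − 24) / (984.0 − 550) = 550 × 960.0 / 434.0 ≈ 1216.59 mm.
Depth of field = Df − Dn = 1216.59 − 355.32 ≈ 861.27 mm ≈ 0.861 m.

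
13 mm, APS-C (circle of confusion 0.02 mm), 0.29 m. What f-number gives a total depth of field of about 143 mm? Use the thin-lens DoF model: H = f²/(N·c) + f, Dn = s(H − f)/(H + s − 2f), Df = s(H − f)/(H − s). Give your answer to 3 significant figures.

Write h = H − f = f²/(N·c). The thin-lens limits are Dn = s·h/(h + (s−f)) and Df = s·h/(h − (s−f)), so DoF = Df − Dn = 2·s·(s−f)·h / (h² − (s−f)²).
That is a quadratic in h: DoF·h² − 2·s·(s−f)·h − DoF·(s−f)² = 0 ⇒ h = (s−f)·(s + √(s² + DoF²)) / DoF = 277 × (290 + √(290² + 143²)) / 143 = 277 × (290 + 323.340) / 143 ≈ 1188.1 mm.
Then N = f²/(c·h) = 13² / (0.02 × 1188.1) = 169 / 23.762 ≈ 7.11.

f/7.11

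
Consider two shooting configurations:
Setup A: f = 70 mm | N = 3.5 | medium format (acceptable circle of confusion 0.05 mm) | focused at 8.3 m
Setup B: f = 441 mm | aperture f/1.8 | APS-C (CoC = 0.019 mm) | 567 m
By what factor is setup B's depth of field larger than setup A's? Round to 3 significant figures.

Setup A: H = 70²/(3.5×0.05) + 70 ≈ 28070.0 mm; DoF = Df − Dn = 11755.2 − 6414.6 ≈ 5340.6 mm.
Setup B: H = 441²/(1.8×0.019) + 441 ≈ 5687019.9 mm; DoF = Df − Dn = 629742 − 515628 ≈ 114114 mm.
Ratio = 114114 / 5340.6 ≈ 21.4.

21.4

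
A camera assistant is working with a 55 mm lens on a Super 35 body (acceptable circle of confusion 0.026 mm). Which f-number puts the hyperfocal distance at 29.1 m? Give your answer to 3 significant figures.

Rearrange H = f²/(N·c) + f for N: N = f² / ((H − f)·c).
N = 55² / ((29100 − 55) × 0.026) = 3025 / 755.2 ≈ 4.01.

f/4.01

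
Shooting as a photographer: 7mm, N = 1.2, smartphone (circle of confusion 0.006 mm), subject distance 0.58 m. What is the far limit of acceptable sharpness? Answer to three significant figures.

Hyperfocal distance H = f²/(N·c) + f = 7²/(1.2 × 0.006) + 7 = 49/0.0072 + 7 ≈ 6812.6 mm ≈ 6.813 m.
Far limit Df = s·(H − f)/(H − s) = 580 × (6812.6 − 7) / (6812.6 − 580) = 580 × 6805.6 / 6232.6 ≈ 633.32 mm ≈ 0.633 m.

0.633 m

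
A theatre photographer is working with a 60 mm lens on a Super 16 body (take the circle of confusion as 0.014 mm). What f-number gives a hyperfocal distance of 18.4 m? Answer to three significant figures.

f/14

Rearrange H = f²/(N·c) + f for N: N = f² / ((H − f)·c).
N = 60² / ((18400 − 60) × 0.014) = 3600 / 256.8 ≈ 14.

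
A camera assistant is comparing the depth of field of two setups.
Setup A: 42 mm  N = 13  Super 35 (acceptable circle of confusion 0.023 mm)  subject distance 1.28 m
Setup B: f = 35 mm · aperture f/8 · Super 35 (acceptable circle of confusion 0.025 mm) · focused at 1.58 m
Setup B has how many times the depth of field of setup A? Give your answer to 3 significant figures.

1.51

Setup A: H = 42²/(13×0.023) + 42 ≈ 5941.7 mm; DoF = Df − Dn = 1619.93 − 1057.99 ≈ 561.94 mm.
Setup B: H = 35²/(8×0.025) + 35 ≈ 6160.0 mm; DoF = Df − Dn = 2112.99 − 1261.73 ≈ 851.26 mm.
Ratio = 851.26 / 561.94 ≈ 1.51.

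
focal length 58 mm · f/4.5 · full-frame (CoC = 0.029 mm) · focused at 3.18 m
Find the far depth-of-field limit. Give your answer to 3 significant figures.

Hyperfocal distance H = f²/(N·c) + f = 58²/(4.5 × 0.029) + 58 = 3364/0.1305 + 58 ≈ 25835.8 mm ≈ 25.84 m.
Far limit Df = s·(H − f)/(H − s) = 3180 × (25835.8 − 58) / (25835.8 − 3180) = 3180 × 25777.8 / 22655.8 ≈ 3618.2 mm ≈ 3.62 m.

3.62 m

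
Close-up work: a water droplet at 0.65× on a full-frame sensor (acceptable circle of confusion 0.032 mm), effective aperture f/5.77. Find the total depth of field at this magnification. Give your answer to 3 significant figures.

0.874 mm

At magnification m, DoF ≈ 2·N_eff·c/m² = 2 × 5.77 × 0.032 / 0.65² = 0.3693 / 0.4225 ≈ 0.874 mm.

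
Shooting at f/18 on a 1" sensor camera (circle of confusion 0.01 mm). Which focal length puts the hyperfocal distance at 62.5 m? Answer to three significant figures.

106 mm

From H = f²/(N·c) + f, with f ≪ H: f ≈ √(H·N·c) = √(62500 × 18 × 0.01) = √11250 ≈ 106.1 mm.
The +f correction barely moves this — solving exactly, f² + N·c·f − N·c·H = 0 ⇒ f = (−N·c + √((N·c)² + 4·N·c·H))/2 = (−0.18 + √45000)/2 ≈ 105.98 mm, so f ≈ 106 mm.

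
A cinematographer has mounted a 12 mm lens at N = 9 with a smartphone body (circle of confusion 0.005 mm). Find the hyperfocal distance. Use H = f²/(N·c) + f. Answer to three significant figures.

3.21 m

Hyperfocal distance H = f²/(N·c) + f = 12²/(9 × 0.005) + 12 = 144/0.045 + 12 ≈ 3212.0 mm ≈ 3.21 m.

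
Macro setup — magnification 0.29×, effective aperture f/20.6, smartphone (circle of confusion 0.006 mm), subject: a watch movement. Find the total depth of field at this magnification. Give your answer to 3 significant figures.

At magnification m, DoF ≈ 2·N_eff·c/m² = 2 × 20.6 × 0.006 / 0.29² = 0.2472 / 0.0841 ≈ 2.94 mm.

2.94 mm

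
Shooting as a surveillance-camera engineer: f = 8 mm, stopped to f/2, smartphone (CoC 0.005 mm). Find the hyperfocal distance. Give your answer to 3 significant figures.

6.41 m

Hyperfocal distance H = f²/(N·c) + f = 8²/(2 × 0.005) + 8 = 64/0.01 + 8 ≈ 6408.0 mm ≈ 6.41 m.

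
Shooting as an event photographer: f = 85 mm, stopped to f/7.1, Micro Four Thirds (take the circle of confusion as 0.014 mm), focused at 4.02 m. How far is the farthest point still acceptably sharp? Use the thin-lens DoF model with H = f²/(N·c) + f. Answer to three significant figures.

Hyperfocal distance H = f²/(N·c) + f = 85²/(7.1 × 0.014) + 85 = 7225/0.0994 + 85 ≈ 72771.1 mm ≈ 72.77 m.
Far limit Df = s·(H − f)/(H − s) = 4020 × (72771.1 − 85) / (72771.1 − 4020) = 4020 × 72686.1 / 68751.1 ≈ 4250.1 mm ≈ 4.25 m.

4.25 m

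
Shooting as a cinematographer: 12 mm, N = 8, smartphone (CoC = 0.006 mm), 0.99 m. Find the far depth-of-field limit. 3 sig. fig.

1.47 m

Hyperfocal distance H = f²/(N·c) + f = 12²/(8 × 0.006) + 12 = 144/0.048 + 12 ≈ 3012.0 mm ≈ 3.012 m.
Far limit Df = s·(H − f)/(H − s) = 990 × (3012.0 − 12) / (3012.0 − 990) = 990 × 3000.0 / 2022.0 ≈ 1468.8 mm ≈ 1.47 m.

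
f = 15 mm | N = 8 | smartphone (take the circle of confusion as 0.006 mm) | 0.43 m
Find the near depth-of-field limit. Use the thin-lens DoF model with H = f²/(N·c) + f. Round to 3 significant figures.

Hyperfocal distance H = f²/(N·c) + f = 15²/(8 × 0.006) + 15 = 225/0.048 + 15 ≈ 4702.5 mm ≈ 4.702 m.
Near limit Dn = s·(H − f)/(H + s − 2f) = 430 × (4702.5 − 15) / (4702.5 + 430 − 2 × 15) = 430 × 4687.5 / 5102.5 ≈ 395.03 mm.

395 mm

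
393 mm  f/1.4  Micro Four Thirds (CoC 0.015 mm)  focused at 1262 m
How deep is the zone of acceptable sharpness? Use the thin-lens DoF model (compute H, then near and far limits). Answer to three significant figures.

446 m

Hyperfocal distance H = f²/(N·c) + f = 393²/(1.4 × 0.015) + 393 = 154449/0.021 + 393 ≈ 7355107.3 mm ≈ 7355 m.
Near limit Dn = s·(H − f)/(H + s − 2f) = 1262000 × (7355107.3 − 393) / (7355107.3 + 1262000 − 2 × 393) = 1262000 × 7354714.3 / 8616321.3 ≈ 1077217 mm.
Far limit Df = s·(H − f)/(H − s) = 1262000 × (7355107.3 − 393) / (7355107.3 − 1262000) = 1262000 × 7354714.3 / 6093107.3 ≈ 1523303 mm.
Depth of field = Df − Dn = 1523303 − 1077217 ≈ 446086 mm ≈ 446 m.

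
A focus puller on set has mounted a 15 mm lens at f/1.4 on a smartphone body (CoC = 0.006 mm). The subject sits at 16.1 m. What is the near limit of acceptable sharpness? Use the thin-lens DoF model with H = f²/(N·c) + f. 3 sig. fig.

10.1 m

Hyperfocal distance H = f²/(N·c) + f = 15²/(1.4 × 0.006) + 15 = 225/0.0084 + 15 ≈ 26800.7 mm ≈ 26.80 m.
Near limit Dn = s·(H − f)/(H + s − 2f) = 16100 × (26800.7 − 15) / (26800.7 + 16100 − 2 × 15) = 16100 × 26785.7 / 42870.7 ≈ 10059 mm ≈ 10.1 m.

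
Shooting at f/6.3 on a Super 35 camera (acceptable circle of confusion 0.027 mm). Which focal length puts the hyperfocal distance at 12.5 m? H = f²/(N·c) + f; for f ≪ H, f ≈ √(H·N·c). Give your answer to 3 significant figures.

46.0 mm

From H = f²/(N·c) + f, with f ≪ H: f ≈ √(H·N·c) = √(12500 × 6.3 × 0.027) = √2126.2 ≈ 46.11 mm.
Exact: f² + N·c·f − N·c·H = 0 ⇒ f = (−N·c + √((N·c)² + 4·N·c·H))/2 = (−0.1701 + √8505.0)/2 ≈ 46.026 mm ≈ 46.0 mm.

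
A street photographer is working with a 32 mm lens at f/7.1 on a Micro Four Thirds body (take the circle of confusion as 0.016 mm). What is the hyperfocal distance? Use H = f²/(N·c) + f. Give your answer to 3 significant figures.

Hyperfocal distance H = f²/(N·c) + f = 32²/(7.1 × 0.016) + 32 = 1024/0.1136 + 32 ≈ 9046.1 mm ≈ 9.05 m.

9.05 m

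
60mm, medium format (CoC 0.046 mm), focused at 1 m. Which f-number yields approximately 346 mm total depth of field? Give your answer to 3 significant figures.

Write h = H − f = f²/(N·c). The thin-lens limits are Dn = s·h/(h + (s−f)) and Df = s·h/(h − (s−f)), so DoF = Df − Dn = 2·s·(s−f)·h / (h² − (s−f)²).
That is a quadratic in h: DoF·h² − 2·s·(s−f)·h − DoF·(s−f)² = 0 ⇒ h = (s−f)·(s + √(s² + DoF²)) / DoF = 940 × (1000 + √(1000² + 346²)) / 346 = 940 × (1000 + 1058.17) / 346 ≈ 5591.6 mm.
Then N = f²/(c·h) = 60² / (0.046 × 5591.6) = 3600 / 257.21 ≈ 14.

f/14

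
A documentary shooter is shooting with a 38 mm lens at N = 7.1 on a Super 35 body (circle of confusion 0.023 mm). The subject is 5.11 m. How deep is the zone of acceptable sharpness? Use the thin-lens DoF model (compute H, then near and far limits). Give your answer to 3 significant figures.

8.74 m

Hyperfocal distance H = f²/(N·c) + f = 38²/(7.1 × 0.023) + 38 = 1444/0.1633 + 38 ≈ 8880.6 mm ≈ 8.881 m.
Near limit Dn = s·(H − f)/(H + s − 2f) = 5110 × (8880.6 − 38) / (8880.6 + 5110 − 2 × 38) = 5110 × 8842.6 / 13914.6 ≈ 3247.4 mm.
Far limit Df = s·(H − f)/(H − s) = 5110 × (8880.6 − 38) / (8880.6 − 5110) = 5110 × 8842.6 / 3770.6 ≈ 11983.6 mm.
Depth of field = Df − Dn = 11983.6 − 3247.4 ≈ 8736.2 mm ≈ 8.74 m.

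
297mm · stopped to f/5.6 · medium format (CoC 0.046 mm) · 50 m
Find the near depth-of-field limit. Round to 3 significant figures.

Hyperfocal distance H = f²/(N·c) + f = 297²/(5.6 × 0.046) + 297 = 88209/0.2576 + 297 ≈ 342723.2 mm ≈ 342.7 m.
Near limit Dn = s·(H − f)/(H + s − 2f) = 50000 × (342723.2 − 297) / (342723.2 + 50000 − 2 × 297) = 50000 × 342426.2 / 392129.2 ≈ 43662 mm ≈ 43.7 m.

43.7 m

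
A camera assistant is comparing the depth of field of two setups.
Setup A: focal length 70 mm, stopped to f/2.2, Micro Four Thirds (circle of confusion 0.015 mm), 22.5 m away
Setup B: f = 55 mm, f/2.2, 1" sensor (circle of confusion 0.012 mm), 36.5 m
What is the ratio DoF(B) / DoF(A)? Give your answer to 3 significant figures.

Setup A: H = 70²/(2.2×0.015) + 70 ≈ 148554.8 mm; DoF = Df − Dn = 26503.6 − 19547.2 ≈ 6956.4 mm.
Setup B: H = 55²/(2.2×0.012) + 55 ≈ 114638.3 mm; DoF = Df − Dn = 53524 − 27692 ≈ 25832 mm.
Ratio = 25832 / 6956.4 ≈ 3.71.

3.71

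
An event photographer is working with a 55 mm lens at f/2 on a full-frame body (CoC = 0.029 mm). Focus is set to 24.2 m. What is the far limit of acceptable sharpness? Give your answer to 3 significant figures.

45.1 m

Hyperfocal distance H = f²/(N·c) + f = 55²/(2 × 0.029) + 55 = 3025/0.058 + 55 ≈ 52210.2 mm ≈ 52.21 m.
Far limit Df = s·(H − f)/(H − s) = 24200 × (52210.2 − 55) / (52210.2 − 24200) = 24200 × 52155.2 / 28010.2 ≈ 45061 mm ≈ 45.1 m.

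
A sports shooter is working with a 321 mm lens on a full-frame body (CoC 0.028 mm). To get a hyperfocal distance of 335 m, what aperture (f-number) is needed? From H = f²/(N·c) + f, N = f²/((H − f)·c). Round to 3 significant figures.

Rearrange H = f²/(N·c) + f for N: N = f² / ((H − f)·c).
N = 321² / ((335000 − 321) × 0.028) = 103041 / 9371 ≈ 11.

f/11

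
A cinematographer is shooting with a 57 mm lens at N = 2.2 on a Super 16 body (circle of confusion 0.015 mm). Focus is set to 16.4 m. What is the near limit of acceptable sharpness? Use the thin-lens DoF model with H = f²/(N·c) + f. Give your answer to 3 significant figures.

Hyperfocal distance H = f²/(N·c) + f = 57²/(2.2 × 0.015) + 57 = 3249/0.033 + 57 ≈ 98511.5 mm ≈ 98.51 m.
Near limit Dn = s·(H − f)/(H + s − 2f) = 16400 × (98511.5 − 57) / (98511.5 + 16400 − 2 × 57) = 16400 × 98454.5 / 114797.5 ≈ 14065 mm ≈ 14.1 m.

14.1 m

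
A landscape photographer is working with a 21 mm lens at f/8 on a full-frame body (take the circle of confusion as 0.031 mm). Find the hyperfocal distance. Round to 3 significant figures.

Hyperfocal distance H = f²/(N·c) + f = 21²/(8 × 0.031) + 21 = 441/0.248 + 21 ≈ 1799.2 mm ≈ 1.80 m.

1.80 m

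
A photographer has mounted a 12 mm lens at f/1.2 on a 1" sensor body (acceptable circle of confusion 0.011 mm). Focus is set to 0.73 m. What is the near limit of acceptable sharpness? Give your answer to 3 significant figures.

0.685 m

Hyperfocal distance H = f²/(N·c) + f = 12²/(1.2 × 0.011) + 12 = 144/0.0132 + 12 ≈ 10921.1 mm ≈ 10.92 m.
Near limit Dn = s·(H − f)/(H + s − 2f) = 730 × (10921.1 − 12) / (10921.1 + 730 − 2 × 12) = 730 × 10909.1 / 11627.1 ≈ 684.92 mm ≈ 0.685 m.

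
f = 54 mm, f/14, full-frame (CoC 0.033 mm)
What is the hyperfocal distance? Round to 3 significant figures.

Hyperfocal distance H = f²/(N·c) + f = 54²/(14 × 0.033) + 54 = 2916/0.462 + 54 ≈ 6365.7 mm ≈ 6.37 m.

6.37 m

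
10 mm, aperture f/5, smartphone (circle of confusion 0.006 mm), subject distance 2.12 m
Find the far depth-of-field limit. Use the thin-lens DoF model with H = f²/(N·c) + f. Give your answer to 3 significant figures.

Hyperfocal distance H = f²/(N·c) + f = 10²/(5 × 0.006) + 10 = 100/0.03 + 10 ≈ 3343.3 mm ≈ 3.343 m.
Far limit Df = s·(H − f)/(H − s) = 2120 × (3343.3 − 10) / (3343.3 − 2120) = 2120 × 3333.3 / 1223.3 ≈ 5776.6 mm ≈ 5.78 m.

5.78 m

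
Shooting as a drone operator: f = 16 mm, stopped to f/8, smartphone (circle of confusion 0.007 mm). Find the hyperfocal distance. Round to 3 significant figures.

Hyperfocal distance H = f²/(N·c) + f = 16²/(8 × 0.007) + 16 = 256/0.056 + 16 ≈ 4587.4 mm ≈ 4.59 m.

4.59 m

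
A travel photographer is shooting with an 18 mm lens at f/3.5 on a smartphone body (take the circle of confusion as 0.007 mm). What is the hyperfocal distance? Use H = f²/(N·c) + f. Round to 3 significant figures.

13.2 m

Hyperfocal distance H = f²/(N·c) + f = 18²/(3.5 × 0.007) + 18 = 324/0.0245 + 18 ≈ 13242.5 mm ≈ 13.2 m.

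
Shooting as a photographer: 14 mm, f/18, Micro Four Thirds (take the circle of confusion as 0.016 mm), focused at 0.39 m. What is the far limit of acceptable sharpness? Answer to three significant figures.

0.871 m

Hyperfocal distance H = f²/(N·c) + f = 14²/(18 × 0.016) + 14 = 196/0.288 + 14 ≈ 694.6 mm ≈ 0.695 m.
Far limit Df = s·(H − f)/(H − s) = 390 × (694.6 − 14) / (694.6 − 390) = 390 × 680.6 / 304.6 ≈ 871.49 mm ≈ 0.871 m.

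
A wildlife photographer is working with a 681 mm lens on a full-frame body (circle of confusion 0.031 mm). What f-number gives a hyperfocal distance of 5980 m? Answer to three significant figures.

f/2.50

Rearrange H = f²/(N·c) + f for N: N = f² / ((H − f)·c).
N = 681² / ((5980000 − 681) × 0.031) = 463761 / 185359 ≈ 2.50.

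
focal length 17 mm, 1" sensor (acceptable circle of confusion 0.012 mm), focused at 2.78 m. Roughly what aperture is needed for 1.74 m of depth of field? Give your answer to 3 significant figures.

f/2.50

Write h = H − f = f²/(N·c). The thin-lens limits are Dn = s·h/(h + (s−f)) and Df = s·h/(h − (s−f)), so DoF = Df − Dn = 2·s·(s−f)·h / (h² − (s−f)²).
That is a quadratic in h: DoF·h² − 2·s·(s−f)·h − DoF·(s−f)² = 0 ⇒ h = (s−f)·(s + √(s² + DoF²)) / DoF = 2763 × (2780 + √(2780² + 1740²)) / 1740 = 2763 × (2780 + 3279.63) / 1740 ≈ 9622.3 mm.
Then N = f²/(c·h) = 17² / (0.012 × 9622.3) = 289 / 115.47 ≈ 2.50.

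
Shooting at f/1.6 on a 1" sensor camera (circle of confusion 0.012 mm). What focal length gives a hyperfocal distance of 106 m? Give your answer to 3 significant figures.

45.1 mm

From H = f²/(N·c) + f, with f ≪ H: f ≈ √(H·N·c) = √(106000 × 1.6 × 0.012) = √2035.2 ≈ 45.11 mm.
The +f correction barely moves this — solving exactly, f² + N·c·f − N·c·H = 0 ⇒ f = (−N·c + √((N·c)² + 4·N·c·H))/2 = (−0.0192 + √8140.8)/2 ≈ 45.104 mm, so f ≈ 45.1 mm.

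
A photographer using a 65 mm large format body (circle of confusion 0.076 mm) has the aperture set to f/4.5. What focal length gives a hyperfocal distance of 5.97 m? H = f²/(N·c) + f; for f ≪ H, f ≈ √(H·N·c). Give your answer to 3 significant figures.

45.0 mm

From H = f²/(N·c) + f, with f ≪ H: f ≈ √(H·N·c) = √(5970 × 4.5 × 0.076) = √2041.7 ≈ 45.19 mm.
Exact: f² + N·c·f − N·c·H = 0 ⇒ f = (−N·c + √((N·c)² + 4·N·c·H))/2 = (−0.342 + √8167.1)/2 ≈ 45.015 mm ≈ 45.0 mm.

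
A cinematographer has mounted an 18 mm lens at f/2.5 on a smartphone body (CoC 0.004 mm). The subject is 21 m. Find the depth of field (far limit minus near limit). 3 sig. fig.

Hyperfocal distance H = f²/(N·c) + f = 18²/(2.5 × 0.004) + 18 = 324/0.01 + 18 ≈ 32418.0 mm ≈ 32.42 m.
Near limit Dn = s·(H − f)/(H + s − 2f) = 21000 × (32418.0 − 18) / (32418.0 + 21000 − 2 × 18) = 21000 × 32400.0 / 53382.0 ≈ 12746 mm.
Far limit Df = s·(H − f)/(H − s) = 21000 × (32418.0 − 18) / (32418.0 − 21000) = 21000 × 32400.0 / 11418.0 ≈ 59590 mm.
Depth of field = Df − Dn = 59590 − 12746 ≈ 46844 mm ≈ 46.8 m.

46.8 m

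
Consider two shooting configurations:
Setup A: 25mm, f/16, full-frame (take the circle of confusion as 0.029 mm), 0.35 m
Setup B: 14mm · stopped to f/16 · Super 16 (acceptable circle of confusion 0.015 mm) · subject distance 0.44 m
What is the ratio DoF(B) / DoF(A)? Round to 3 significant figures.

3.52

Setup A: H = 25²/(16×0.029) + 25 ≈ 1372.0 mm; DoF = Df − Dn = 461.30 − 281.97 ≈ 179.33 mm.
Setup B: H = 14²/(16×0.015) + 14 ≈ 830.7 mm; DoF = Df − Dn = 919.80 − 289.16 ≈ 630.64 mm.
Ratio = 630.64 / 179.33 ≈ 3.52.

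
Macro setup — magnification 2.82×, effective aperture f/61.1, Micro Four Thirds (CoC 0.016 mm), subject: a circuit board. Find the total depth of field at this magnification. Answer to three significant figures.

At magnification m, DoF ≈ 2·N_eff·c/m² = 2 × 61.1 × 0.016 / 2.82² = 1.955 / 7.952 ≈ 0.246 mm.

0.246 mm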